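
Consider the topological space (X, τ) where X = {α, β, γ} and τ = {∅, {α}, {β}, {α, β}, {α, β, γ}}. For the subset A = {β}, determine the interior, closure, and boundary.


int(A) = {β}, cl(A) = {β, γ}, ∂A = {γ}.

Closed sets in (X, τ) are complements of opens:
  closed(X, τ) = {∅, {γ}, {α, γ}, {β, γ}, {α, β, γ}}.
int(A) = ⋃ {U ∈ τ : U ⊆ A}. Opens contained in A: ∅, {β}.
Taking the union of these: int(A) = {β}.
cl(A) = ⋂ {C closed : A ⊆ C}. Closed sets containing A: {β, γ}, {α, β, γ}.
Intersecting these: cl(A) = {β, γ}.
∂A = cl(A) ∖ int(A) = {β, γ} ∖ {β} = {γ}.


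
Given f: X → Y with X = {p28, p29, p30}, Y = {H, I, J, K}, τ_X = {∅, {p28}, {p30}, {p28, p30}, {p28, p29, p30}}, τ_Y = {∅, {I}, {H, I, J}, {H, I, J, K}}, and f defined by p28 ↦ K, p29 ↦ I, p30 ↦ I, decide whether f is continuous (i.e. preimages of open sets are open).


f is NOT continuous.

Compute f^{-1}(U) for each U ∈ τ_Y:
  U = ∅: f^{-1}(U) = ∅ ∈ τ_X ✓.
  U = {I}: f^{-1}(U) = {p29, p30} ∉ τ_X ✗.
  U = {H, I, J}: f^{-1}(U) = {p29, p30} ∉ τ_X ✗.
  U = {H, I, J, K}: f^{-1}(U) = {p28, p29, p30} ∈ τ_X ✓.
Found U = {I} with f^{-1}(U) = {p29, p30} not in τ_X. Therefore f is NOT continuous.


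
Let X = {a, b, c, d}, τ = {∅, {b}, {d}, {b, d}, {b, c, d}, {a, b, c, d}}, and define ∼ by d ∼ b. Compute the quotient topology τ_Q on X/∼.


X/∼ = {[a], [b=d], [c]}; |τ_Q| = 4.

Equivalence classes: [a], [b=d], [c].
Quotient map π: X → X/∼ sends a ↦ [a], b ↦ [b=d], c ↦ [c], d ↦ [b=d].
For each subset V ⊆ X/∼, compute π^{-1}(V) ⊆ X and check whether π^{-1}(V) ∈ τ. V is open in τ_Q iff π^{-1}(V) ∈ τ.
  V = {}: π^{-1}(V) = ∅ ∈ τ ✓.
  V = {[a]}: π^{-1}(V) = {a} ∉ τ ✗.
  V = {[b=d]}: π^{-1}(V) = {b, d} ∈ τ ✓.
  V = {[a], [b=d]}: π^{-1}(V) = {a, b, d} ∉ τ ✗.
  V = {[c]}: π^{-1}(V) = {c} ∉ τ ✗.
  V = {[a], [c]}: π^{-1}(V) = {a, c} ∉ τ ✗.
  V = {[b=d], [c]}: π^{-1}(V) = {b, c, d} ∈ τ ✓.
  V = {[a], [b=d], [c]}: π^{-1}(V) = {a, b, c, d} ∈ τ ✓.
Open sets in the quotient: τ_Q = {{}, {[b=d]}, {[b=d], [c]}, {[a], [b=d], [c]}} (4 elements).


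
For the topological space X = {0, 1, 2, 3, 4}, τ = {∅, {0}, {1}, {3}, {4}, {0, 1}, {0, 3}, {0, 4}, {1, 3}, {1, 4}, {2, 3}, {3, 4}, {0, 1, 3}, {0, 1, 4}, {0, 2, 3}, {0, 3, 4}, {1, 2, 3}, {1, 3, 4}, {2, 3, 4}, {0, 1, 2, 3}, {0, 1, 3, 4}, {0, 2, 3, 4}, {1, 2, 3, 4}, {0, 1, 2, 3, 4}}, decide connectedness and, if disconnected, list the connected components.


(X, τ) is disconnected; components = [{0}, {1}, {4}, {2, 3}].

Find clopen sets (U ∈ τ with X ∖ U ∈ τ):
  U = ∅, X ∖ U = {0, 1, 2, 3, 4} — both open, so U is clopen.
  U = {0}, X ∖ U = {1, 2, 3, 4} — both open, so U is clopen.
  U = {1}, X ∖ U = {0, 2, 3, 4} — both open, so U is clopen.
  U = {4}, X ∖ U = {0, 1, 2, 3} — both open, so U is clopen.
  U = {0, 1}, X ∖ U = {2, 3, 4} — both open, so U is clopen.
  U = {0, 4}, X ∖ U = {1, 2, 3} — both open, so U is clopen.
  U = {1, 4}, X ∖ U = {0, 2, 3} — both open, so U is clopen.
  U = {2, 3}, X ∖ U = {0, 1, 4} — both open, so U is clopen.
  U = {0, 1, 4}, X ∖ U = {2, 3} — both open, so U is clopen.
  U = {0, 2, 3}, X ∖ U = {1, 4} — both open, so U is clopen.
  U = {1, 2, 3}, X ∖ U = {0, 4} — both open, so U is clopen.
  U = {2, 3, 4}, X ∖ U = {0, 1} — both open, so U is clopen.
  U = {0, 1, 2, 3}, X ∖ U = {4} — both open, so U is clopen.
  U = {0, 2, 3, 4}, X ∖ U = {1} — both open, so U is clopen.
  U = {1, 2, 3, 4}, X ∖ U = {0} — both open, so U is clopen.
  U = {0, 1, 2, 3, 4}, X ∖ U = ∅ — both open, so U is clopen.
Nontrivial clopen(s) exist: e.g. {1, 4}. So (X, τ) is disconnected.
Compute connected components by grouping points that agree on all clopens:
  component: {0}
  component: {1}
  component: {4}
  component: {2, 3}


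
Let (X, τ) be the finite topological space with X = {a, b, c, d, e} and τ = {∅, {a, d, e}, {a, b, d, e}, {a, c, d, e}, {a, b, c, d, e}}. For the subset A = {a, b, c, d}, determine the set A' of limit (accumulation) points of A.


A' = {a, b, c, d, e}

For each x ∈ X, list the open sets U ∈ τ with x ∈ U, then check whether U ∩ (A ∖ {x}) ≠ ∅ for every such U.
  x = a: opens ∋ x are {a, d, e}, {a, b, d, e}, {a, c, d, e}, {a, b, c, d, e}; each meets A ∖ {a}, so x IS a limit point.
  x = b: opens ∋ x are {a, b, d, e}, {a, b, c, d, e}; each meets A ∖ {b}, so x IS a limit point.
  x = c: opens ∋ x are {a, c, d, e}, {a, b, c, d, e}; each meets A ∖ {c}, so x IS a limit point.
  x = d: opens ∋ x are {a, d, e}, {a, b, d, e}, {a, c, d, e}, {a, b, c, d, e}; each meets A ∖ {d}, so x IS a limit point.
  x = e: opens ∋ x are {a, d, e}, {a, b, d, e}, {a, c, d, e}, {a, b, c, d, e}; each meets A ∖ {e}, so x IS a limit point.
Collecting: A' = {a, b, c, d, e}.


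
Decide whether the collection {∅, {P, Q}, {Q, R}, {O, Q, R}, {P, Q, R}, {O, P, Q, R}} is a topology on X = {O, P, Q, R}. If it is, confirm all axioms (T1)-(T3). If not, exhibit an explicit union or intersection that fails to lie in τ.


τ is NOT a topology on X.

Axiom (T1): ∅ ∈ τ? Yes; X ∈ τ? Yes.
Axiom (T2/T3): check pairwise unions and intersections of members of τ.
Counterexample for (T3): {P, Q} ∩ {Q, R} = {Q} ∉ τ. Therefore τ is NOT a topology.


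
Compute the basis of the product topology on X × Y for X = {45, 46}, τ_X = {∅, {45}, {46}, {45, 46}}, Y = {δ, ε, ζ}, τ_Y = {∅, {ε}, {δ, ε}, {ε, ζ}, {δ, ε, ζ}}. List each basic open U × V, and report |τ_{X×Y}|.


Basis B = {∅ × ∅, {45} × {ε}, {46} × {ε}, {45} × {δ, ε}, {45} × {ε, ζ}, {45, 46} × {ε}, {46} × {δ, ε}, {46} × {ε, ζ}, {45} × {δ, ε, ζ}, {46} × {δ, ε, ζ}, {45, 46} × {δ, ε}, {45, 46} × {ε, ζ}, {45, 46} × {δ, ε, ζ}}; |τ_{X×Y}| = 25.

Enumerate products U × V with U ∈ τ_X, V ∈ τ_Y (deduplicated):
  ∅ × ∅ = {} (∅)
  {45} × {ε} = {(45,ε)}
  {46} × {ε} = {(46,ε)}
  {45} × {δ, ε} = {(45,δ), (45,ε)}
  {45} × {ε, ζ} = {(45,ε), (45,ζ)}
  {45, 46} × {ε} = {(45,ε), (46,ε)}
  {46} × {δ, ε} = {(46,δ), (46,ε)}
  {46} × {ε, ζ} = {(46,ε), (46,ζ)}
  {45} × {δ, ε, ζ} = {(45,δ), (45,ε), (45,ζ)}
  {46} × {δ, ε, ζ} = {(46,δ), (46,ε), (46,ζ)}
  {45, 46} × {δ, ε} = {(45,δ), (45,ε), (46,δ), (46,ε)}
  {45, 46} × {ε, ζ} = {(45,ε), (45,ζ), (46,ε), (46,ζ)}
  {45, 46} × {δ, ε, ζ} = {(45,δ), (45,ε), (45,ζ), (46,δ), (46,ε), (46,ζ)}
These 13 distinct sets form the basis B.
Close under arbitrary unions to get τ_{X×Y}; counting gives |τ_{X×Y}| = 25.


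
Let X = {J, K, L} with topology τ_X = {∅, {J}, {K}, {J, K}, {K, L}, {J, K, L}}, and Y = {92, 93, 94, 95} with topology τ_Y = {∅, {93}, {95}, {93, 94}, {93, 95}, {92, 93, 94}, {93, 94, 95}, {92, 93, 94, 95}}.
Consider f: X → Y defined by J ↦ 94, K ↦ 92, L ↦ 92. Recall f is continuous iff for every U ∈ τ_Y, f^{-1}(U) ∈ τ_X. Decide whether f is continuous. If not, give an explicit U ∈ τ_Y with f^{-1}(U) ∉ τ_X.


f IS continuous.

Compute f^{-1}(U) for each U ∈ τ_Y:
  U = ∅: f^{-1}(U) = ∅ ∈ τ_X ✓.
  U = {93}: f^{-1}(U) = ∅ ∈ τ_X ✓.
  U = {95}: f^{-1}(U) = ∅ ∈ τ_X ✓.
  U = {93, 94}: f^{-1}(U) = {J} ∈ τ_X ✓.
  U = {93, 95}: f^{-1}(U) = ∅ ∈ τ_X ✓.
  U = {92, 93, 94}: f^{-1}(U) = {J, K, L} ∈ τ_X ✓.
  U = {93, 94, 95}: f^{-1}(U) = {J} ∈ τ_X ✓.
  U = {92, 93, 94, 95}: f^{-1}(U) = {J, K, L} ∈ τ_X ✓.
Every preimage lies in τ_X, so f IS continuous.


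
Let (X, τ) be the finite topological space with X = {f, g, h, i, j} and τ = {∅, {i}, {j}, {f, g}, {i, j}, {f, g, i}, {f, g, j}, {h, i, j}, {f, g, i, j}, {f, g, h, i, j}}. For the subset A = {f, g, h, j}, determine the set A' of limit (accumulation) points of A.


A' = {f, g, h}

For each x ∈ X, list the open sets U ∈ τ with x ∈ U, then check whether U ∩ (A ∖ {x}) ≠ ∅ for every such U.
  x = f: opens ∋ x are {f, g}, {f, g, i}, {f, g, j}, {f, g, i, j}, {f, g, h, i, j}; each meets A ∖ {f}, so x IS a limit point.
  x = g: opens ∋ x are {f, g}, {f, g, i}, {f, g, j}, {f, g, i, j}, {f, g, h, i, j}; each meets A ∖ {g}, so x IS a limit point.
  x = h: opens ∋ x are {h, i, j}, {f, g, h, i, j}; each meets A ∖ {h}, so x IS a limit point.
  x = i: open {i} ∋ x has {i} ∩ (A ∖ {i}) = ∅, so x is NOT a limit point.
  x = j: open {j} ∋ x has {j} ∩ (A ∖ {j}) = ∅, so x is NOT a limit point.
Collecting: A' = {f, g, h}.


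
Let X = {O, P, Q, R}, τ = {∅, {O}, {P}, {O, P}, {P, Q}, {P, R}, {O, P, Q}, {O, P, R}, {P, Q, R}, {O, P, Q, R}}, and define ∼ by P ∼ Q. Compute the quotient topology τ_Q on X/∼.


X/∼ = {[O], [P=Q], [R]}; |τ_Q| = 6.

Equivalence classes: [O], [P=Q], [R].
Quotient map π: X → X/∼ sends O ↦ [O], P ↦ [P=Q], Q ↦ [P=Q], R ↦ [R].
For each subset V ⊆ X/∼, compute π^{-1}(V) ⊆ X and check whether π^{-1}(V) ∈ τ. V is open in τ_Q iff π^{-1}(V) ∈ τ.
  V = {}: π^{-1}(V) = ∅ ∈ τ ✓.
  V = {[O]}: π^{-1}(V) = {O} ∈ τ ✓.
  V = {[P=Q]}: π^{-1}(V) = {P, Q} ∈ τ ✓.
  V = {[O], [P=Q]}: π^{-1}(V) = {O, P, Q} ∈ τ ✓.
  V = {[R]}: π^{-1}(V) = {R} ∉ τ ✗.
  V = {[O], [R]}: π^{-1}(V) = {O, R} ∉ τ ✗.
  V = {[P=Q], [R]}: π^{-1}(V) = {P, Q, R} ∈ τ ✓.
  V = {[O], [P=Q], [R]}: π^{-1}(V) = {O, P, Q, R} ∈ τ ✓.
Open sets in the quotient: τ_Q = {{}, {[O]}, {[P=Q]}, {[O], [P=Q]}, {[P=Q], [R]}, {[O], [P=Q], [R]}} (6 elements).


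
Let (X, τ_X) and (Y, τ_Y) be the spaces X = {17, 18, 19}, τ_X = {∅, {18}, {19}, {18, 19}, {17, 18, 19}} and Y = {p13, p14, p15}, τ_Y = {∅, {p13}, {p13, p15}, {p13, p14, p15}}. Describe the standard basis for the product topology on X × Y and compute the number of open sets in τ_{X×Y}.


Basis B = {∅ × ∅, {18} × {p13}, {19} × {p13}, {18} × {p13, p15}, {18, 19} × {p13}, {19} × {p13, p15}, {17, 18, 19} × {p13}, {18} × {p13, p14, p15}, {19} × {p13, p14, p15}, {18, 19} × {p13, p15}, {17, 18, 19} × {p13, p15}, {18, 19} × {p13, p14, p15}, {17, 18, 19} × {p13, p14, p15}}; |τ_{X×Y}| = 30.

Enumerate products U × V with U ∈ τ_X, V ∈ τ_Y (deduplicated):
  ∅ × ∅ = {} (∅)
  {18} × {p13} = {(18,p13)}
  {19} × {p13} = {(19,p13)}
  {18} × {p13, p15} = {(18,p13), (18,p15)}
  {18, 19} × {p13} = {(18,p13), (19,p13)}
  {19} × {p13, p15} = {(19,p13), (19,p15)}
  {17, 18, 19} × {p13} = {(17,p13), (18,p13), (19,p13)}
  {18} × {p13, p14, p15} = {(18,p13), (18,p14), (18,p15)}
  {19} × {p13, p14, p15} = {(19,p13), (19,p14), (19,p15)}
  {18, 19} × {p13, p15} = {(18,p13), (18,p15), (19,p13), (19,p15)}
  {17, 18, 19} × {p13, p15} = {(17,p13), (17,p15), (18,p13), (18,p15), (19,p13), (19,p15)}
  {18, 19} × {p13, p14, p15} = {(18,p13), (18,p14), (18,p15), (19,p13), (19,p14), (19,p15)}
  {17, 18, 19} × {p13, p14, p15} = {(17,p13), (17,p14), (17,p15), (18,p13), (18,p14), (18,p15), (19,p13), (19,p14), (19,p15)}
These 13 distinct sets form the basis B.
Close under arbitrary unions to get τ_{X×Y}; counting gives |τ_{X×Y}| = 30.


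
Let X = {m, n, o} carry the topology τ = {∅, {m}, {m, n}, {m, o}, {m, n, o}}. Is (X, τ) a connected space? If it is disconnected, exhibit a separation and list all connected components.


(X, τ) is connected.

Find clopen sets (U ∈ τ with X ∖ U ∈ τ):
  U = ∅, X ∖ U = {m, n, o} — both open, so U is clopen.
  U = {m, n, o}, X ∖ U = ∅ — both open, so U is clopen.
Only trivial clopens (∅ and X) exist, so (X, τ) is connected.
Compute connected components by grouping points that agree on all clopens:
  component: {m, n, o}


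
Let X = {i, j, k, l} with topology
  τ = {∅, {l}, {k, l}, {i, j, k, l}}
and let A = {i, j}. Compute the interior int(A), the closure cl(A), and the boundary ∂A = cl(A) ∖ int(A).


int(A) = ∅, cl(A) = {i, j}, ∂A = {i, j}.

Closed sets in (X, τ) are complements of opens:
  closed(X, τ) = {∅, {i, j}, {i, j, k}, {i, j, k, l}}.
int(A) = ⋃ {U ∈ τ : U ⊆ A}. Opens contained in A: ∅.
Taking the union of these: int(A) = ∅.
cl(A) = ⋂ {C closed : A ⊆ C}. Closed sets containing A: {i, j}, {i, j, k}, {i, j, k, l}.
Intersecting these: cl(A) = {i, j}.
∂A = cl(A) ∖ int(A) = {i, j} ∖ ∅ = {i, j}.


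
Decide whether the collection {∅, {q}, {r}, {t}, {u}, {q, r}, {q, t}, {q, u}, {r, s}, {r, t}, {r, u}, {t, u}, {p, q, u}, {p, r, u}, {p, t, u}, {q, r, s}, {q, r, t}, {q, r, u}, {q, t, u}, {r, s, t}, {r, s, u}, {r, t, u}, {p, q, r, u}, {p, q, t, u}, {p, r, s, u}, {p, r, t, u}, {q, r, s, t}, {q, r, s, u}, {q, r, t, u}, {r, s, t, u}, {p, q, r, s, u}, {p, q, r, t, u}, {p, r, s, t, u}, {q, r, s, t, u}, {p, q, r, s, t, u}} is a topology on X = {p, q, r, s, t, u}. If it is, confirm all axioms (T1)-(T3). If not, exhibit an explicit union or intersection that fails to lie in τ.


τ is NOT a topology on X.

Axiom (T1): ∅ ∈ τ? Yes; X ∈ τ? Yes.
Axiom (T2/T3): check pairwise unions and intersections of members of τ.
Counterexample for (T3): {p, q, u} ∩ {p, r, u} = {p, u} ∉ τ. Therefore τ is NOT a topology.


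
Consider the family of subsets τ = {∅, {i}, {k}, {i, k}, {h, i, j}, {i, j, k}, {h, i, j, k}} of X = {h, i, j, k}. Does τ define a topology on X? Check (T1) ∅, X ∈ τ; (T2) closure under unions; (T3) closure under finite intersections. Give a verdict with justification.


τ is NOT a topology on X.

Axiom (T1): ∅ ∈ τ? Yes; X ∈ τ? Yes.
Axiom (T2/T3): check pairwise unions and intersections of members of τ.
Counterexample for (T3): {h, i, j} ∩ {i, j, k} = {i, j} ∉ τ. Therefore τ is NOT a topology.


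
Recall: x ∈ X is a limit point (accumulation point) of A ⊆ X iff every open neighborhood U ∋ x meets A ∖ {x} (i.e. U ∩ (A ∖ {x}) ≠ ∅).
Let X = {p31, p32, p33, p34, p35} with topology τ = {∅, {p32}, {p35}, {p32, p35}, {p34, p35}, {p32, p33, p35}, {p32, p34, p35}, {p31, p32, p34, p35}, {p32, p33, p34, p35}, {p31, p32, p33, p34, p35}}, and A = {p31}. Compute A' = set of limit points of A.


A' = ∅

For each x ∈ X, list the open sets U ∈ τ with x ∈ U, then check whether U ∩ (A ∖ {x}) ≠ ∅ for every such U.
  x = p31: open {p31, p32, p34, p35} ∋ x has {p31, p32, p34, p35} ∩ (A ∖ {p31}) = ∅, so x is NOT a limit point.
  x = p32: open {p32} ∋ x has {p32} ∩ (A ∖ {p32}) = ∅, so x is NOT a limit point.
  x = p33: open {p32, p33, p35} ∋ x has {p32, p33, p35} ∩ (A ∖ {p33}) = ∅, so x is NOT a limit point.
  x = p34: open {p34, p35} ∋ x has {p34, p35} ∩ (A ∖ {p34}) = ∅, so x is NOT a limit point.
  x = p35: open {p35} ∋ x has {p35} ∩ (A ∖ {p35}) = ∅, so x is NOT a limit point.
Collecting: A' = ∅.


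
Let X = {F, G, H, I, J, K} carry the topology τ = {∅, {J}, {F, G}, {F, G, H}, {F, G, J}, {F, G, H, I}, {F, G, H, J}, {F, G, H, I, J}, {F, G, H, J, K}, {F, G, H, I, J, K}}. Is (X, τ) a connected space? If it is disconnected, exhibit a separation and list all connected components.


(X, τ) is connected.

Find clopen sets (U ∈ τ with X ∖ U ∈ τ):
  U = ∅, X ∖ U = {F, G, H, I, J, K} — both open, so U is clopen.
  U = {F, G, H, I, J, K}, X ∖ U = ∅ — both open, so U is clopen.
Only trivial clopens (∅ and X) exist, so (X, τ) is connected.
Compute connected components by grouping points that agree on all clopens:
  component: {F, G, H, I, J, K}


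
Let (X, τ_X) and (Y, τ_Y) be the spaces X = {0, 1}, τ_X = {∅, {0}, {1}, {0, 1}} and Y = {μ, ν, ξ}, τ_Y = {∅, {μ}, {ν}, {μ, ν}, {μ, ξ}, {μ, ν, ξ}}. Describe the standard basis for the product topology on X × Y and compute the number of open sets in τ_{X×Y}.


Basis B = {∅ × ∅, {0} × {μ}, {0} × {ν}, {1} × {μ}, {1} × {ν}, {0} × {μ, ν}, {0} × {μ, ξ}, {0, 1} × {μ}, {0, 1} × {ν}, {1} × {μ, ν}, {1} × {μ, ξ}, {0} × {μ, ν, ξ}, {1} × {μ, ν, ξ}, {0, 1} × {μ, ν}, {0, 1} × {μ, ξ}, {0, 1} × {μ, ν, ξ}}; |τ_{X×Y}| = 36.

Enumerate products U × V with U ∈ τ_X, V ∈ τ_Y (deduplicated):
  ∅ × ∅ = {} (∅)
  {0} × {μ} = {(0,μ)}
  {0} × {ν} = {(0,ν)}
  {1} × {μ} = {(1,μ)}
  {1} × {ν} = {(1,ν)}
  {0} × {μ, ν} = {(0,μ), (0,ν)}
  {0} × {μ, ξ} = {(0,μ), (0,ξ)}
  {0, 1} × {μ} = {(0,μ), (1,μ)}
  {0, 1} × {ν} = {(0,ν), (1,ν)}
  {1} × {μ, ν} = {(1,μ), (1,ν)}
  {1} × {μ, ξ} = {(1,μ), (1,ξ)}
  {0} × {μ, ν, ξ} = {(0,μ), (0,ν), (0,ξ)}
  {1} × {μ, ν, ξ} = {(1,μ), (1,ν), (1,ξ)}
  {0, 1} × {μ, ν} = {(0,μ), (0,ν), (1,μ), (1,ν)}
  {0, 1} × {μ, ξ} = {(0,μ), (0,ξ), (1,μ), (1,ξ)}
  {0, 1} × {μ, ν, ξ} = {(0,μ), (0,ν), (0,ξ), (1,μ), (1,ν), (1,ξ)}
These 16 distinct sets form the basis B.
Close under arbitrary unions to get τ_{X×Y}; counting gives |τ_{X×Y}| = 36.


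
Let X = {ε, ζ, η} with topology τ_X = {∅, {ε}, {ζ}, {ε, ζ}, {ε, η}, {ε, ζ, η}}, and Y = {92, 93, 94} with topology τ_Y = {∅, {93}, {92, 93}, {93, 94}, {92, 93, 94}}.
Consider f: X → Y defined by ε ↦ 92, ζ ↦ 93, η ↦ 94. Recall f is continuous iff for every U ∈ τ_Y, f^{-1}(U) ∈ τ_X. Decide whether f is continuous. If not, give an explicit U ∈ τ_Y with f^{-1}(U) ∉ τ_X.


f is NOT continuous.

Compute f^{-1}(U) for each U ∈ τ_Y:
  U = ∅: f^{-1}(U) = ∅ ∈ τ_X ✓.
  U = {93}: f^{-1}(U) = {ζ} ∈ τ_X ✓.
  U = {92, 93}: f^{-1}(U) = {ε, ζ} ∈ τ_X ✓.
  U = {93, 94}: f^{-1}(U) = {ζ, η} ∉ τ_X ✗.
  U = {92, 93, 94}: f^{-1}(U) = {ε, ζ, η} ∈ τ_X ✓.
Found U = {93, 94} with f^{-1}(U) = {ζ, η} not in τ_X. Therefore f is NOT continuous.


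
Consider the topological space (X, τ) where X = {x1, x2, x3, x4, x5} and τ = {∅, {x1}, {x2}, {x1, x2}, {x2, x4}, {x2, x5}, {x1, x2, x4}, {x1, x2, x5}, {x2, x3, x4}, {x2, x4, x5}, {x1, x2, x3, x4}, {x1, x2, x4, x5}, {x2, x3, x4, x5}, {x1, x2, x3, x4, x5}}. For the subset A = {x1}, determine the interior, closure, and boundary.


int(A) = {x1}, cl(A) = {x1}, ∂A = ∅.

Closed sets in (X, τ) are complements of opens:
  closed(X, τ) = {∅, {x1}, {x3}, {x5}, {x1, x3}, {x1, x5}, {x3, x4}, {x3, x5}, {x1, x3, x4}, {x1, x3, x5}, {x3, x4, x5}, {x1, x3, x4, x5}, {x2, x3, x4, x5}, {x1, x2, x3, x4, x5}}.
int(A) = ⋃ {U ∈ τ : U ⊆ A}. Opens contained in A: ∅, {x1}.
Taking the union of these: int(A) = {x1}.
cl(A) = ⋂ {C closed : A ⊆ C}. Closed sets containing A: {x1}, {x1, x3}, {x1, x5}, {x1, x3, x4}, {x1, x3, x5}, {x1, x3, x4, x5}, {x1, x2, x3, x4, x5}.
Intersecting these: cl(A) = {x1}.
∂A = cl(A) ∖ int(A) = {x1} ∖ {x1} = ∅.


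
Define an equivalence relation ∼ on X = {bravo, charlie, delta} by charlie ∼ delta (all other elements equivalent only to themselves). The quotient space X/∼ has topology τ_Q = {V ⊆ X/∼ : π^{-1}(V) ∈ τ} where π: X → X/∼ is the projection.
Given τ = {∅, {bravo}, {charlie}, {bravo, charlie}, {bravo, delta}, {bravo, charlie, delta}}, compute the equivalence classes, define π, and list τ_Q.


X/∼ = {[bravo], [charlie=delta]}; |τ_Q| = 3.

Equivalence classes: [bravo], [charlie=delta].
Quotient map π: X → X/∼ sends bravo ↦ [bravo], charlie ↦ [charlie=delta], delta ↦ [charlie=delta].
For each subset V ⊆ X/∼, compute π^{-1}(V) ⊆ X and check whether π^{-1}(V) ∈ τ. V is open in τ_Q iff π^{-1}(V) ∈ τ.
  V = {}: π^{-1}(V) = ∅ ∈ τ ✓.
  V = {[bravo]}: π^{-1}(V) = {bravo} ∈ τ ✓.
  V = {[charlie=delta]}: π^{-1}(V) = {charlie, delta} ∉ τ ✗.
  V = {[bravo], [charlie=delta]}: π^{-1}(V) = {bravo, charlie, delta} ∈ τ ✓.
Open sets in the quotient: τ_Q = {{}, {[bravo]}, {[bravo], [charlie=delta]}} (3 elements).


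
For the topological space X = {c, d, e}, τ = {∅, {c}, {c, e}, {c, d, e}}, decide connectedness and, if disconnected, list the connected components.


(X, τ) is connected.

Find clopen sets (U ∈ τ with X ∖ U ∈ τ):
  U = ∅, X ∖ U = {c, d, e} — both open, so U is clopen.
  U = {c, d, e}, X ∖ U = ∅ — both open, so U is clopen.
Only trivial clopens (∅ and X) exist, so (X, τ) is connected.
Compute connected components by grouping points that agree on all clopens:
  component: {c, d, e}


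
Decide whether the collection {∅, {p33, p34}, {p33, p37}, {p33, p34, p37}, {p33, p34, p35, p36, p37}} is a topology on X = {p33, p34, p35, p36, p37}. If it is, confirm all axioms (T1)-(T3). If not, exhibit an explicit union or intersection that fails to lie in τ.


τ is NOT a topology on X.

Axiom (T1): ∅ ∈ τ? Yes; X ∈ τ? Yes.
Axiom (T2/T3): check pairwise unions and intersections of members of τ.
Counterexample for (T3): {p33, p34} ∩ {p33, p37} = {p33} ∉ τ. Therefore τ is NOT a topology.


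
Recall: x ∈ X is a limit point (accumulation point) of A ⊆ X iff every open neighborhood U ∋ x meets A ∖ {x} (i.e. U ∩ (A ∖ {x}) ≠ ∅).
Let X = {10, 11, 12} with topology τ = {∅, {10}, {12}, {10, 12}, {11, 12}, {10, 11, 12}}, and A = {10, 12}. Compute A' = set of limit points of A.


A' = {11}

For each x ∈ X, list the open sets U ∈ τ with x ∈ U, then check whether U ∩ (A ∖ {x}) ≠ ∅ for every such U.
  x = 10: open {10} ∋ x has {10} ∩ (A ∖ {10}) = ∅, so x is NOT a limit point.
  x = 11: opens ∋ x are {11, 12}, {10, 11, 12}; each meets A ∖ {11}, so x IS a limit point.
  x = 12: open {12} ∋ x has {12} ∩ (A ∖ {12}) = ∅, so x is NOT a limit point.
Collecting: A' = {11}.


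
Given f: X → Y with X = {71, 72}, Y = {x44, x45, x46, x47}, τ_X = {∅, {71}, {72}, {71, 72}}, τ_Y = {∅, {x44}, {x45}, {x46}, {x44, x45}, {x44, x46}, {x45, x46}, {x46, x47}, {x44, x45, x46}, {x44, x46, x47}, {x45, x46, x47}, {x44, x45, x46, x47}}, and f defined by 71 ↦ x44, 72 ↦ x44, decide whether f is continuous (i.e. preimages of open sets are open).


f IS continuous.

Compute f^{-1}(U) for each U ∈ τ_Y:
  U = ∅: f^{-1}(U) = ∅ ∈ τ_X ✓.
  U = {x44}: f^{-1}(U) = {71, 72} ∈ τ_X ✓.
  U = {x45}: f^{-1}(U) = ∅ ∈ τ_X ✓.
  U = {x46}: f^{-1}(U) = ∅ ∈ τ_X ✓.
  U = {x44, x45}: f^{-1}(U) = {71, 72} ∈ τ_X ✓.
  U = {x44, x46}: f^{-1}(U) = {71, 72} ∈ τ_X ✓.
  U = {x45, x46}: f^{-1}(U) = ∅ ∈ τ_X ✓.
  U = {x46, x47}: f^{-1}(U) = ∅ ∈ τ_X ✓.
  U = {x44, x45, x46}: f^{-1}(U) = {71, 72} ∈ τ_X ✓.
  U = {x44, x46, x47}: f^{-1}(U) = {71, 72} ∈ τ_X ✓.
  U = {x45, x46, x47}: f^{-1}(U) = ∅ ∈ τ_X ✓.
  U = {x44, x45, x46, x47}: f^{-1}(U) = {71, 72} ∈ τ_X ✓.
Every preimage lies in τ_X, so f IS continuous.


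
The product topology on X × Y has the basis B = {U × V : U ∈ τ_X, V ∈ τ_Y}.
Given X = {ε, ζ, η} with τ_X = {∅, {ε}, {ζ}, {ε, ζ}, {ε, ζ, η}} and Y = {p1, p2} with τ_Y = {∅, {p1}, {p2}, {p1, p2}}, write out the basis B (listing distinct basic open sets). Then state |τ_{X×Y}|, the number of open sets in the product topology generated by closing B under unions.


Basis B = {∅ × ∅, {ε} × {p1}, {ε} × {p2}, {ζ} × {p1}, {ζ} × {p2}, {ε} × {p1, p2}, {ε, ζ} × {p1}, {ε, ζ} × {p2}, {ζ} × {p1, p2}, {ε, ζ, η} × {p1}, {ε, ζ, η} × {p2}, {ε, ζ} × {p1, p2}, {ε, ζ, η} × {p1, p2}}; |τ_{X×Y}| = 25.

Enumerate products U × V with U ∈ τ_X, V ∈ τ_Y (deduplicated):
  ∅ × ∅ = {} (∅)
  {ε} × {p1} = {(ε,p1)}
  {ε} × {p2} = {(ε,p2)}
  {ζ} × {p1} = {(ζ,p1)}
  {ζ} × {p2} = {(ζ,p2)}
  {ε} × {p1, p2} = {(ε,p1), (ε,p2)}
  {ε, ζ} × {p1} = {(ε,p1), (ζ,p1)}
  {ε, ζ} × {p2} = {(ε,p2), (ζ,p2)}
  {ζ} × {p1, p2} = {(ζ,p1), (ζ,p2)}
  {ε, ζ, η} × {p1} = {(ε,p1), (ζ,p1), (η,p1)}
  {ε, ζ, η} × {p2} = {(ε,p2), (ζ,p2), (η,p2)}
  {ε, ζ} × {p1, p2} = {(ε,p1), (ε,p2), (ζ,p1), (ζ,p2)}
  {ε, ζ, η} × {p1, p2} = {(ε,p1), (ε,p2), (ζ,p1), (ζ,p2), (η,p1), (η,p2)}
These 13 distinct sets form the basis B.
Close under arbitrary unions to get τ_{X×Y}; counting gives |τ_{X×Y}| = 25.


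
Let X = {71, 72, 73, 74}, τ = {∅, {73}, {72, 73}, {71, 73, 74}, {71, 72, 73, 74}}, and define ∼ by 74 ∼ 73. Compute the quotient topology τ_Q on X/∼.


X/∼ = {[71], [72], [73=74]}; |τ_Q| = 3.

Equivalence classes: [71], [72], [73=74].
Quotient map π: X → X/∼ sends 71 ↦ [71], 72 ↦ [72], 73 ↦ [73=74], 74 ↦ [73=74].
For each subset V ⊆ X/∼, compute π^{-1}(V) ⊆ X and check whether π^{-1}(V) ∈ τ. V is open in τ_Q iff π^{-1}(V) ∈ τ.
  V = {}: π^{-1}(V) = ∅ ∈ τ ✓.
  V = {[71]}: π^{-1}(V) = {71} ∉ τ ✗.
  V = {[72]}: π^{-1}(V) = {72} ∉ τ ✗.
  V = {[71], [72]}: π^{-1}(V) = {71, 72} ∉ τ ✗.
  V = {[73=74]}: π^{-1}(V) = {73, 74} ∉ τ ✗.
  V = {[71], [73=74]}: π^{-1}(V) = {71, 73, 74} ∈ τ ✓.
  V = {[72], [73=74]}: π^{-1}(V) = {72, 73, 74} ∉ τ ✗.
  V = {[71], [72], [73=74]}: π^{-1}(V) = {71, 72, 73, 74} ∈ τ ✓.
Open sets in the quotient: τ_Q = {{}, {[71], [73=74]}, {[71], [72], [73=74]}} (3 elements).


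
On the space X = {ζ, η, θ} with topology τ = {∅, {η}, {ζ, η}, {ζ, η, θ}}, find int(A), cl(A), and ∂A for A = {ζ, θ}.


int(A) = ∅, cl(A) = {ζ, θ}, ∂A = {ζ, θ}.

Closed sets in (X, τ) are complements of opens:
  closed(X, τ) = {∅, {θ}, {ζ, θ}, {ζ, η, θ}}.
int(A) = ⋃ {U ∈ τ : U ⊆ A}. Opens contained in A: ∅.
Taking the union of these: int(A) = ∅.
cl(A) = ⋂ {C closed : A ⊆ C}. Closed sets containing A: {ζ, θ}, {ζ, η, θ}.
Intersecting these: cl(A) = {ζ, θ}.
∂A = cl(A) ∖ int(A) = {ζ, θ} ∖ ∅ = {ζ, θ}.


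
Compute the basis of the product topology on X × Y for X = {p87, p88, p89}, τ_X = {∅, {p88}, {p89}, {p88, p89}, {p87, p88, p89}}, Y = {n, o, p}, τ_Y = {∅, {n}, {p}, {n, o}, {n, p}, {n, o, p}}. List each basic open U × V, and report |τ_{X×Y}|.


Basis B = {∅ × ∅, {p88} × {n}, {p88} × {p}, {p89} × {n}, {p89} × {p}, {p88} × {n, o}, {p88} × {n, p}, {p88, p89} × {n}, {p88, p89} × {p}, {p89} × {n, o}, {p89} × {n, p}, {p87, p88, p89} × {n}, {p87, p88, p89} × {p}, {p88} × {n, o, p}, {p89} × {n, o, p}, {p88, p89} × {n, o}, {p88, p89} × {n, p}, {p87, p88, p89} × {n, o}, {p87, p88, p89} × {n, p}, {p88, p89} × {n, o, p}, {p87, p88, p89} × {n, o, p}}; |τ_{X×Y}| = 70.

Enumerate products U × V with U ∈ τ_X, V ∈ τ_Y (deduplicated):
  ∅ × ∅ = {} (∅)
  {p88} × {n} = {(p88,n)}
  {p88} × {p} = {(p88,p)}
  {p89} × {n} = {(p89,n)}
  {p89} × {p} = {(p89,p)}
  {p88} × {n, o} = {(p88,n), (p88,o)}
  {p88} × {n, p} = {(p88,n), (p88,p)}
  {p88, p89} × {n} = {(p88,n), (p89,n)}
  {p88, p89} × {p} = {(p88,p), (p89,p)}
  {p89} × {n, o} = {(p89,n), (p89,o)}
  {p89} × {n, p} = {(p89,n), (p89,p)}
  {p87, p88, p89} × {n} = {(p87,n), (p88,n), (p89,n)}
  {p87, p88, p89} × {p} = {(p87,p), (p88,p), (p89,p)}
  {p88} × {n, o, p} = {(p88,n), (p88,o), (p88,p)}
  {p89} × {n, o, p} = {(p89,n), (p89,o), (p89,p)}
  {p88, p89} × {n, o} = {(p88,n), (p88,o), (p89,n), (p89,o)}
  {p88, p89} × {n, p} = {(p88,n), (p88,p), (p89,n), (p89,p)}
  {p87, p88, p89} × {n, o} = {(p87,n), (p87,o), (p88,n), (p88,o), (p89,n), (p89,o)}
  {p87, p88, p89} × {n, p} = {(p87,n), (p87,p), (p88,n), (p88,p), (p89,n), (p89,p)}
  {p88, p89} × {n, o, p} = {(p88,n), (p88,o), (p88,p), (p89,n), (p89,o), (p89,p)}
  {p87, p88, p89} × {n, o, p} = {(p87,n), (p87,o), (p87,p), (p88,n), (p88,o), (p88,p), (p89,n), (p89,o), (p89,p)}
These 21 distinct sets form the basis B.
Close under arbitrary unions to get τ_{X×Y}; counting gives |τ_{X×Y}| = 70.


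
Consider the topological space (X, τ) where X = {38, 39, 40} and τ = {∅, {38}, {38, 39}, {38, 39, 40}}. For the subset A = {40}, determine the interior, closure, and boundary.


int(A) = ∅, cl(A) = {40}, ∂A = {40}.

Closed sets in (X, τ) are complements of opens:
  closed(X, τ) = {∅, {40}, {39, 40}, {38, 39, 40}}.
int(A) = ⋃ {U ∈ τ : U ⊆ A}. Opens contained in A: ∅.
Taking the union of these: int(A) = ∅.
cl(A) = ⋂ {C closed : A ⊆ C}. Closed sets containing A: {40}, {39, 40}, {38, 39, 40}.
Intersecting these: cl(A) = {40}.
∂A = cl(A) ∖ int(A) = {40} ∖ ∅ = {40}.


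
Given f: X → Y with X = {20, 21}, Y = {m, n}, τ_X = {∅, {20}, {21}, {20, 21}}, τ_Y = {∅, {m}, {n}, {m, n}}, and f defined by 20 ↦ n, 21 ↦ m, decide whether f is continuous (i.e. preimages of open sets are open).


f IS continuous.

Compute f^{-1}(U) for each U ∈ τ_Y:
  U = ∅: f^{-1}(U) = ∅ ∈ τ_X ✓.
  U = {m}: f^{-1}(U) = {21} ∈ τ_X ✓.
  U = {n}: f^{-1}(U) = {20} ∈ τ_X ✓.
  U = {m, n}: f^{-1}(U) = {20, 21} ∈ τ_X ✓.
Every preimage lies in τ_X, so f IS continuous.


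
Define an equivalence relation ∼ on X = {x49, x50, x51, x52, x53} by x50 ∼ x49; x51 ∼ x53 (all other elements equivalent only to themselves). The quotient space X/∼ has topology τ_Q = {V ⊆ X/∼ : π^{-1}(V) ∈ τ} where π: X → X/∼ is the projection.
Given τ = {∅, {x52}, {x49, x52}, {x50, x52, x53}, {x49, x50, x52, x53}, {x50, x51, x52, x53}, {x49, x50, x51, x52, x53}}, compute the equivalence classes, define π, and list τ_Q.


X/∼ = {[x49=x50], [x51=x53], [x52]}; |τ_Q| = 3.

Equivalence classes: [x49=x50], [x51=x53], [x52].
Quotient map π: X → X/∼ sends x49 ↦ [x49=x50], x50 ↦ [x49=x50], x51 ↦ [x51=x53], x52 ↦ [x52], x53 ↦ [x51=x53].
For each subset V ⊆ X/∼, compute π^{-1}(V) ⊆ X and check whether π^{-1}(V) ∈ τ. V is open in τ_Q iff π^{-1}(V) ∈ τ.
  V = {}: π^{-1}(V) = ∅ ∈ τ ✓.
  V = {[x49=x50]}: π^{-1}(V) = {x49, x50} ∉ τ ✗.
  V = {[x51=x53]}: π^{-1}(V) = {x51, x53} ∉ τ ✗.
  V = {[x49=x50], [x51=x53]}: π^{-1}(V) = {x49, x50, x51, x53} ∉ τ ✗.
  V = {[x52]}: π^{-1}(V) = {x52} ∈ τ ✓.
  V = {[x49=x50], [x52]}: π^{-1}(V) = {x49, x50, x52} ∉ τ ✗.
  V = {[x51=x53], [x52]}: π^{-1}(V) = {x51, x52, x53} ∉ τ ✗.
  V = {[x49=x50], [x51=x53], [x52]}: π^{-1}(V) = {x49, x50, x51, x52, x53} ∈ τ ✓.
Open sets in the quotient: τ_Q = {{}, {[x52]}, {[x49=x50], [x51=x53], [x52]}} (3 elements).


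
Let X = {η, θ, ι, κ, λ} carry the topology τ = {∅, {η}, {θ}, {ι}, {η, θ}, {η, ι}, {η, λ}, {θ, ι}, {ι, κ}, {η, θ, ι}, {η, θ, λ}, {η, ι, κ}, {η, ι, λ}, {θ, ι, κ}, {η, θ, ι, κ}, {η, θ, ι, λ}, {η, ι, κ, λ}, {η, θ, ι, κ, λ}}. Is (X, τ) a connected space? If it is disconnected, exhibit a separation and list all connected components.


(X, τ) is disconnected; components = [{θ}, {η, λ}, {ι, κ}].

Find clopen sets (U ∈ τ with X ∖ U ∈ τ):
  U = ∅, X ∖ U = {η, θ, ι, κ, λ} — both open, so U is clopen.
  U = {θ}, X ∖ U = {η, ι, κ, λ} — both open, so U is clopen.
  U = {η, λ}, X ∖ U = {θ, ι, κ} — both open, so U is clopen.
  U = {ι, κ}, X ∖ U = {η, θ, λ} — both open, so U is clopen.
  U = {η, θ, λ}, X ∖ U = {ι, κ} — both open, so U is clopen.
  U = {θ, ι, κ}, X ∖ U = {η, λ} — both open, so U is clopen.
  U = {η, ι, κ, λ}, X ∖ U = {θ} — both open, so U is clopen.
  U = {η, θ, ι, κ, λ}, X ∖ U = ∅ — both open, so U is clopen.
Nontrivial clopen(s) exist: e.g. {η, θ, λ}. So (X, τ) is disconnected.
Compute connected components by grouping points that agree on all clopens:
  component: {θ}
  component: {η, λ}
  component: {ι, κ}


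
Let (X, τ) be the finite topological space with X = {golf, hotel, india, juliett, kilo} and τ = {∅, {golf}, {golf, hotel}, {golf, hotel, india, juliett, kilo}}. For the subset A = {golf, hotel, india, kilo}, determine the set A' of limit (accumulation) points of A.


A' = {hotel, india, juliett, kilo}

For each x ∈ X, list the open sets U ∈ τ with x ∈ U, then check whether U ∩ (A ∖ {x}) ≠ ∅ for every such U.
  x = golf: open {golf} ∋ x has {golf} ∩ (A ∖ {golf}) = ∅, so x is NOT a limit point.
  x = hotel: opens ∋ x are {golf, hotel}, {golf, hotel, india, juliett, kilo}; each meets A ∖ {hotel}, so x IS a limit point.
  x = india: opens ∋ x are {golf, hotel, india, juliett, kilo}; each meets A ∖ {india}, so x IS a limit point.
  x = juliett: opens ∋ x are {golf, hotel, india, juliett, kilo}; each meets A ∖ {juliett}, so x IS a limit point.
  x = kilo: opens ∋ x are {golf, hotel, india, juliett, kilo}; each meets A ∖ {kilo}, so x IS a limit point.
Collecting: A' = {hotel, india, juliett, kilo}.


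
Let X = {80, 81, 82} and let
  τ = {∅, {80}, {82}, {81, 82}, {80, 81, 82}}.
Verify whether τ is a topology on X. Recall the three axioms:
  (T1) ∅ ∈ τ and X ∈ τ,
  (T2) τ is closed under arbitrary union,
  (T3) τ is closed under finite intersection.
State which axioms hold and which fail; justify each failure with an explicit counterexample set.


τ is NOT a topology on X.

Axiom (T1): ∅ ∈ τ? Yes; X ∈ τ? Yes.
Axiom (T2/T3): check pairwise unions and intersections of members of τ.
Counterexample for (T2): {80} ∪ {82} = {80, 82} ∉ τ. Therefore τ is NOT a topology.


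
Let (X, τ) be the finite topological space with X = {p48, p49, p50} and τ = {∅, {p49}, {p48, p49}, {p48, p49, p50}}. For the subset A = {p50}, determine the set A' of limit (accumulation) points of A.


A' = ∅

For each x ∈ X, list the open sets U ∈ τ with x ∈ U, then check whether U ∩ (A ∖ {x}) ≠ ∅ for every such U.
  x = p48: open {p48, p49} ∋ x has {p48, p49} ∩ (A ∖ {p48}) = ∅, so x is NOT a limit point.
  x = p49: open {p49} ∋ x has {p49} ∩ (A ∖ {p49}) = ∅, so x is NOT a limit point.
  x = p50: open {p48, p49, p50} ∋ x has {p48, p49, p50} ∩ (A ∖ {p50}) = ∅, so x is NOT a limit point.
Collecting: A' = ∅.


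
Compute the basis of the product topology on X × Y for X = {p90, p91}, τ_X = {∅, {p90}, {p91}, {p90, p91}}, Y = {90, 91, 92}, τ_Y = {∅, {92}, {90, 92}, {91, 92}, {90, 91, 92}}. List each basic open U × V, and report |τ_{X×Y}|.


Basis B = {∅ × ∅, {p90} × {92}, {p91} × {92}, {p90} × {90, 92}, {p90} × {91, 92}, {p90, p91} × {92}, {p91} × {90, 92}, {p91} × {91, 92}, {p90} × {90, 91, 92}, {p91} × {90, 91, 92}, {p90, p91} × {90, 92}, {p90, p91} × {91, 92}, {p90, p91} × {90, 91, 92}}; |τ_{X×Y}| = 25.

Enumerate products U × V with U ∈ τ_X, V ∈ τ_Y (deduplicated):
  ∅ × ∅ = {} (∅)
  {p90} × {92} = {(p90,92)}
  {p91} × {92} = {(p91,92)}
  {p90} × {90, 92} = {(p90,90), (p90,92)}
  {p90} × {91, 92} = {(p90,91), (p90,92)}
  {p90, p91} × {92} = {(p90,92), (p91,92)}
  {p91} × {90, 92} = {(p91,90), (p91,92)}
  {p91} × {91, 92} = {(p91,91), (p91,92)}
  {p90} × {90, 91, 92} = {(p90,90), (p90,91), (p90,92)}
  {p91} × {90, 91, 92} = {(p91,90), (p91,91), (p91,92)}
  {p90, p91} × {90, 92} = {(p90,90), (p90,92), (p91,90), (p91,92)}
  {p90, p91} × {91, 92} = {(p90,91), (p90,92), (p91,91), (p91,92)}
  {p90, p91} × {90, 91, 92} = {(p90,90), (p90,91), (p90,92), (p91,90), (p91,91), (p91,92)}
These 13 distinct sets form the basis B.
Close under arbitrary unions to get τ_{X×Y}; counting gives |τ_{X×Y}| = 25.


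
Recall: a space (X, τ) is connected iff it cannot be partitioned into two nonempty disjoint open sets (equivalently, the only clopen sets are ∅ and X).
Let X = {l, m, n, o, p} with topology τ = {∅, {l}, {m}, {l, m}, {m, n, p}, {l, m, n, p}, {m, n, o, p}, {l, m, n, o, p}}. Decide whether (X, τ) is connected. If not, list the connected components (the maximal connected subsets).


(X, τ) is disconnected; components = [{l}, {m, n, o, p}].

Find clopen sets (U ∈ τ with X ∖ U ∈ τ):
  U = ∅, X ∖ U = {l, m, n, o, p} — both open, so U is clopen.
  U = {l}, X ∖ U = {m, n, o, p} — both open, so U is clopen.
  U = {m, n, o, p}, X ∖ U = {l} — both open, so U is clopen.
  U = {l, m, n, o, p}, X ∖ U = ∅ — both open, so U is clopen.
Nontrivial clopen(s) exist: e.g. {l}. So (X, τ) is disconnected.
Compute connected components by grouping points that agree on all clopens:
  component: {l}
  component: {m, n, o, p}


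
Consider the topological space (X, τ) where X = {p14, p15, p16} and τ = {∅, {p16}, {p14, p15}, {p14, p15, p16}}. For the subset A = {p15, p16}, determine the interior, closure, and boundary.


int(A) = {p16}, cl(A) = {p14, p15, p16}, ∂A = {p14, p15}.

Closed sets in (X, τ) are complements of opens:
  closed(X, τ) = {∅, {p16}, {p14, p15}, {p14, p15, p16}}.
int(A) = ⋃ {U ∈ τ : U ⊆ A}. Opens contained in A: ∅, {p16}.
Taking the union of these: int(A) = {p16}.
cl(A) = ⋂ {C closed : A ⊆ C}. Closed sets containing A: {p14, p15, p16}.
Intersecting these: cl(A) = {p14, p15, p16}.
∂A = cl(A) ∖ int(A) = {p14, p15, p16} ∖ {p16} = {p14, p15}.


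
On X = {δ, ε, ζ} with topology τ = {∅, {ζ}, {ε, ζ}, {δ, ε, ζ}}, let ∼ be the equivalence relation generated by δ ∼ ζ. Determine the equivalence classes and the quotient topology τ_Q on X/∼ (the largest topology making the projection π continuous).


X/∼ = {[δ=ζ], [ε]}; |τ_Q| = 2.

Equivalence classes: [δ=ζ], [ε].
Quotient map π: X → X/∼ sends δ ↦ [δ=ζ], ε ↦ [ε], ζ ↦ [δ=ζ].
For each subset V ⊆ X/∼, compute π^{-1}(V) ⊆ X and check whether π^{-1}(V) ∈ τ. V is open in τ_Q iff π^{-1}(V) ∈ τ.
  V = {}: π^{-1}(V) = ∅ ∈ τ ✓.
  V = {[δ=ζ]}: π^{-1}(V) = {δ, ζ} ∉ τ ✗.
  V = {[ε]}: π^{-1}(V) = {ε} ∉ τ ✗.
  V = {[δ=ζ], [ε]}: π^{-1}(V) = {δ, ε, ζ} ∈ τ ✓.
Open sets in the quotient: τ_Q = {{}, {[δ=ζ], [ε]}} (2 elements).


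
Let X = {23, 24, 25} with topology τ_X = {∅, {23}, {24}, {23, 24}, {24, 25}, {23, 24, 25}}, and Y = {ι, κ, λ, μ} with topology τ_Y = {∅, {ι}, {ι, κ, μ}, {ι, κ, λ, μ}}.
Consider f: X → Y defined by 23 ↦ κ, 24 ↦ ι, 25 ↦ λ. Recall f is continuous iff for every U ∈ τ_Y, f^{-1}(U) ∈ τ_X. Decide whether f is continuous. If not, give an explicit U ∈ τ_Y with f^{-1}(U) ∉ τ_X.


f IS continuous.

Compute f^{-1}(U) for each U ∈ τ_Y:
  U = ∅: f^{-1}(U) = ∅ ∈ τ_X ✓.
  U = {ι}: f^{-1}(U) = {24} ∈ τ_X ✓.
  U = {ι, κ, μ}: f^{-1}(U) = {23, 24} ∈ τ_X ✓.
  U = {ι, κ, λ, μ}: f^{-1}(U) = {23, 24, 25} ∈ τ_X ✓.
Every preimage lies in τ_X, so f IS continuous.


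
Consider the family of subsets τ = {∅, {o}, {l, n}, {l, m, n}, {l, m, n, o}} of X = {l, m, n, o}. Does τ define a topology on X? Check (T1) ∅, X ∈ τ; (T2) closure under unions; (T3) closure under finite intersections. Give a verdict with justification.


τ is NOT a topology on X.

Axiom (T1): ∅ ∈ τ? Yes; X ∈ τ? Yes.
Axiom (T2/T3): check pairwise unions and intersections of members of τ.
Counterexample for (T2): {o} ∪ {l, n} = {l, n, o} ∉ τ. Therefore τ is NOT a topology.


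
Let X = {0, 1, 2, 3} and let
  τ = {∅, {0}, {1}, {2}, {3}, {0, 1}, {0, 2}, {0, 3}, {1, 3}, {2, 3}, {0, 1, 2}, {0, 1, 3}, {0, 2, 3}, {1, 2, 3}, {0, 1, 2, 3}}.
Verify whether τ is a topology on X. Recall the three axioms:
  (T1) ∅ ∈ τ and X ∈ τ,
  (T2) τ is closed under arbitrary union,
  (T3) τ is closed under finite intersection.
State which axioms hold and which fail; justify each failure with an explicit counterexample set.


τ is NOT a topology on X.

Axiom (T1): ∅ ∈ τ? Yes; X ∈ τ? Yes.
Axiom (T2/T3): check pairwise unions and intersections of members of τ.
Counterexample for (T2): {1} ∪ {2} = {1, 2} ∉ τ. Therefore τ is NOT a topology.


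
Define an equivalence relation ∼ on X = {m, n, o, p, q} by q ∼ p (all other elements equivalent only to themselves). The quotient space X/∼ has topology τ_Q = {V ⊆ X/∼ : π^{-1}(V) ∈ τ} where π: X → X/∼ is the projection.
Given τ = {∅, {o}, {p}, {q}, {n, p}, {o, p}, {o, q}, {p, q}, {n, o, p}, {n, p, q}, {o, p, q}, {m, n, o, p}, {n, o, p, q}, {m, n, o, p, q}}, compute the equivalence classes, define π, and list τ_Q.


X/∼ = {[m], [n], [o], [p=q]}; |τ_Q| = 7.

Equivalence classes: [m], [n], [o], [p=q].
Quotient map π: X → X/∼ sends m ↦ [m], n ↦ [n], o ↦ [o], p ↦ [p=q], q ↦ [p=q].
For each subset V ⊆ X/∼, compute π^{-1}(V) ⊆ X and check whether π^{-1}(V) ∈ τ. V is open in τ_Q iff π^{-1}(V) ∈ τ.
  V = {}: π^{-1}(V) = ∅ ∈ τ ✓.
  V = {[m]}: π^{-1}(V) = {m} ∉ τ ✗.
  V = {[n]}: π^{-1}(V) = {n} ∉ τ ✗.
  V = {[m], [n]}: π^{-1}(V) = {m, n} ∉ τ ✗.
  V = {[o]}: π^{-1}(V) = {o} ∈ τ ✓.
  V = {[m], [o]}: π^{-1}(V) = {m, o} ∉ τ ✗.
  V = {[n], [o]}: π^{-1}(V) = {n, o} ∉ τ ✗.
  V = {[m], [n], [o]}: π^{-1}(V) = {m, n, o} ∉ τ ✗.
  V = {[p=q]}: π^{-1}(V) = {p, q} ∈ τ ✓.
  V = {[m], [p=q]}: π^{-1}(V) = {m, p, q} ∉ τ ✗.
  V = {[n], [p=q]}: π^{-1}(V) = {n, p, q} ∈ τ ✓.
  V = {[m], [n], [p=q]}: π^{-1}(V) = {m, n, p, q} ∉ τ ✗.
  V = {[o], [p=q]}: π^{-1}(V) = {o, p, q} ∈ τ ✓.
  V = {[m], [o], [p=q]}: π^{-1}(V) = {m, o, p, q} ∉ τ ✗.
  V = {[n], [o], [p=q]}: π^{-1}(V) = {n, o, p, q} ∈ τ ✓.
  V = {[m], [n], [o], [p=q]}: π^{-1}(V) = {m, n, o, p, q} ∈ τ ✓.
Open sets in the quotient: τ_Q = {{}, {[o]}, {[p=q]}, {[n], [p=q]}, {[o], [p=q]}, {[n], [o], [p=q]}, {[m], [n], [o], [p=q]}} (7 elements).
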